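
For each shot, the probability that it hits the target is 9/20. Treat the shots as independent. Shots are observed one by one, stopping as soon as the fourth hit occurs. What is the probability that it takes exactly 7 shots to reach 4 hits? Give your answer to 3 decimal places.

Y = trial on which the fourth success occurs; negative binomial, r=4, p=0.45.
P(Y=7) = C(6,3) · p^4 · (1−p)^3
= 20 · 0.041006 · 0.16637 = 0.13645

0.136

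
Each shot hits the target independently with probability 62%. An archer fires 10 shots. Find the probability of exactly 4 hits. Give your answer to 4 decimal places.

X ~ Binomial(n=10, p=0.62).
P(X=4) = C(10,4) · p^4 · (1−p)^6
= 210 · 0.14776 · 0.0030109 = 0.093430

0.0934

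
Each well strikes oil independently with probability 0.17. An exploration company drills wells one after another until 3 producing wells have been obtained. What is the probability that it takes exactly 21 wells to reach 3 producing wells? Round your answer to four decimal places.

0.0326

Y = trial on which the third success occurs; negative binomial, r=3, p=0.17.
P(Y=21) = C(20,2) · p^3 · (1−p)^18
= 190 · 0.004913 · 0.034947 = 0.032622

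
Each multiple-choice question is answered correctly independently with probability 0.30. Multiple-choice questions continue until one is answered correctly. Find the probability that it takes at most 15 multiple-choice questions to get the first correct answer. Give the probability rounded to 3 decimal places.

0.995

Y = number of multiple-choice questions to the first success; geometric, p = 0.30.
P(Y ≤ 15) = 1 − (1−p)^15 = 1 − 0.00475 = 0.99525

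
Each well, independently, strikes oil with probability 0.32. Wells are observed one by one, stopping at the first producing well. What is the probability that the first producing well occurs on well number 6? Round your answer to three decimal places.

Geometric (trials to first success), p = 0.32.
P(Y = 6) = (1−p)^5 · p = 0.14539 · 0.32 = 0.04653

0.047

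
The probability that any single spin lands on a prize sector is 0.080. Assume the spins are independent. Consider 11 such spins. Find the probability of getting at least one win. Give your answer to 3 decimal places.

0.600

P(at least one) = 1 − P(none) = 1 − (1 − 0.08)^11
= 1 − 0.39964 = 0.60036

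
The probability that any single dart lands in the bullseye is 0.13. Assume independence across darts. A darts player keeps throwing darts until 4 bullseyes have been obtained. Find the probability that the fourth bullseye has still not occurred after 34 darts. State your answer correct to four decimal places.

Needing more than 34 darts ⇔ fewer than 4 successes in the first 34. With X ~ Binomial(34, 0.13), P(Y > 34) = P(X ≤ 3).
  k=0: C(34,0)·0.13^0·0.87^34 = 0.008783
  k=1: C(34,1)·0.13^1·0.87^33 = 0.044623
  k=2: C(34,2)·0.13^2·0.87^32 = 0.110018
  k=3: C(34,3)·0.13^3·0.87^31 = 0.175355
P(X ≤ 3) = 0.338780

0.3388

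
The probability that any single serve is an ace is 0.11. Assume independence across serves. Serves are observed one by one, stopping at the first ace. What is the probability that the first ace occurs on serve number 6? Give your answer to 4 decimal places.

0.0614

Geometric (trials to first success), p = 0.11.
P(Y = 6) = (1−p)^5 · p = 0.55841 · 0.11 = 0.061425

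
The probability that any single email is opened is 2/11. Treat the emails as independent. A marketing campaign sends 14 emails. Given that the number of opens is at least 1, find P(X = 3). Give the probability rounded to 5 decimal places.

0.25606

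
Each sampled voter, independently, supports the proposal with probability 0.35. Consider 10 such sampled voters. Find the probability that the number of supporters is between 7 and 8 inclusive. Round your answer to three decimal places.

0.025

X ~ Binomial(10, 0.35); P(7 ≤ X ≤ 8) = Σ C(10,k) p^k (1−p)^(10−k) over k:
  k=7: C(10,7)·0.35^7·0.65^3 = 0.02120
  k=8: C(10,8)·0.35^8·0.65^2 = 0.00428
Total = 0.02548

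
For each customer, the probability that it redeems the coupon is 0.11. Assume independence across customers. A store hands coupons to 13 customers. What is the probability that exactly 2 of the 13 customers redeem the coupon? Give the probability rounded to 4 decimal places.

0.2619

X ~ Binomial(n=13, p=0.11).
P(X=2) = C(13,2) · p^2 · (1−p)^11
= 78 · 0.0121 · 0.27752 = 0.261921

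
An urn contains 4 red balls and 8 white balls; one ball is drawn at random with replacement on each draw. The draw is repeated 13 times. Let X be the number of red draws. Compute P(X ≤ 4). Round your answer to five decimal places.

0.55204

X ~ Binomial(13, 0.333333); P(X ≤ 4) = Σ C(13,k) p^k (1−p)^(13−k) over k:
  k=0: C(13,0)·0.333333^0·0.666667^13 = 0.0051382
  k=1: C(13,1)·0.333333^1·0.666667^12 = 0.0333985
  k=2: C(13,2)·0.333333^2·0.666667^11 = 0.1001955
  k=3: C(13,3)·0.333333^3·0.666667^10 = 0.1836918
  k=4: C(13,4)·0.333333^4·0.666667^9 = 0.2296147
Total = 0.5520387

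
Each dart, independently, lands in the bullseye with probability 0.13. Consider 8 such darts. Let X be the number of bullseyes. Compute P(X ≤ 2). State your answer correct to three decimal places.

X ~ Binomial(8, 0.13); P(X ≤ 2) = Σ C(8,k) p^k (1−p)^(8−k) over k:
  k=0: C(8,0)·0.13^0·0.87^8 = 0.32821
  k=1: C(8,1)·0.13^1·0.87^7 = 0.39234
  k=2: C(8,2)·0.13^2·0.87^6 = 0.20519
Total = 0.92575

0.926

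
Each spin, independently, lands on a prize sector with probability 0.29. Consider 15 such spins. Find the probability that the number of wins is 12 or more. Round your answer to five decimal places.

X ~ Binomial(15, 0.29); P(X ≥ 12) = Σ C(15,k) p^k (1−p)^(15−k) over k:
  k=12: C(15,12)·0.29^12·0.71^3 = 0.0000576
  k=13: C(15,13)·0.29^13·0.71^2 = 0.0000054
  k=14: C(15,14)·0.29^14·0.71^1 = 0.0000003
  k=15: C(15,15)·0.29^15·0.71^0 = 0.0000000
Total = 0.0000634

0.00006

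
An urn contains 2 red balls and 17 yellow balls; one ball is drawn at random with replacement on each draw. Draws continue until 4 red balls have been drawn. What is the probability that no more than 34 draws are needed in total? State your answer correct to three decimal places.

0.487

Finishing within 34 draws ⇔ at least 4 successes in the first 34. With X ~ Binomial(34, 0.105263), P(Y ≤ 34) = 1 − P(X ≤ 3).
  k=0: C(34,0)·0.105263^0·0.894737^34 = 0.02278
  k=1: C(34,1)·0.105263^1·0.894737^33 = 0.09114
  k=2: C(34,2)·0.105263^2·0.894737^32 = 0.17692
  k=3: C(34,3)·0.105263^3·0.894737^31 = 0.22201
1 − 0.51285 = 0.48715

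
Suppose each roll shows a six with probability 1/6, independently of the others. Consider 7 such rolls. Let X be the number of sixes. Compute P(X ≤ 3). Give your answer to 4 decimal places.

0.9824

X ~ Binomial(7, 0.166667); P(X ≤ 3) = Σ C(7,k) p^k (1−p)^(7−k) over k:
  k=0: C(7,0)·0.166667^0·0.833333^7 = 0.279082
  k=1: C(7,1)·0.166667^1·0.833333^6 = 0.390714
  k=2: C(7,2)·0.166667^2·0.833333^5 = 0.234429
  k=3: C(7,3)·0.166667^3·0.833333^4 = 0.078143
Total = 0.982367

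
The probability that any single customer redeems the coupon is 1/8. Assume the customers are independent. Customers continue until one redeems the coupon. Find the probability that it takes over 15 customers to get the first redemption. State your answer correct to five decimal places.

0.13493

Y = number of customers to the first success; geometric, p = 0.125.
P(Y > 15) = P(first 15 all fail) = (1−p)^15 = 0.1349338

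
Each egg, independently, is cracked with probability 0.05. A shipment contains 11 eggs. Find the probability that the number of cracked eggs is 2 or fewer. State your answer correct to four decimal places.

X ~ Binomial(11, 0.05); P(X ≤ 2) = Σ C(11,k) p^k (1−p)^(11−k) over k:
  k=0: C(11,0)·0.05^0·0.95^11 = 0.568800
  k=1: C(11,1)·0.05^1·0.95^10 = 0.329305
  k=2: C(11,2)·0.05^2·0.95^9 = 0.086659
Total = 0.984765

0.9848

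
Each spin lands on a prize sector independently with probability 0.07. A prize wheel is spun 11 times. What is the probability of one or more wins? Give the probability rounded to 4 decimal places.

P(at least one) = 1 − P(none) = 1 − (1 − 0.07)^11
= 1 − 0.450104 = 0.549896

0.5499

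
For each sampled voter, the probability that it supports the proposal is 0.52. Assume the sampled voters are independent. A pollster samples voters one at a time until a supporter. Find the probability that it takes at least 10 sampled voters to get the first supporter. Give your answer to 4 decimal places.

Y = number of sampled voters to the first success; geometric, p = 0.52.
P(Y > 9) = P(first 9 all fail) = (1−p)^9 = 0.001353

0.0014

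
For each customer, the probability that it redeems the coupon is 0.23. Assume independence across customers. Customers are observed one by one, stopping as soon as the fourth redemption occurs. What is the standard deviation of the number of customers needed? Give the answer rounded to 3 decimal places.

7.630

Y = total customers until the fourth success; negative binomial with r=4, p=0.23.
SD(Y) = √[r(1−p)/p²] = √(58.22306) = 7.63040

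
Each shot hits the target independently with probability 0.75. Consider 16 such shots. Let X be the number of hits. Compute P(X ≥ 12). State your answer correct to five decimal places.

0.63019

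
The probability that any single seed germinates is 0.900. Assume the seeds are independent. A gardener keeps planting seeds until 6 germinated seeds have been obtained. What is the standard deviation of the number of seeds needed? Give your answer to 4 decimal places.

Y = total seeds until the sixth success; negative binomial with r=6, p=0.90.
SD(Y) = √[r(1−p)/p²] = √(0.740741) = 0.860663

0.8607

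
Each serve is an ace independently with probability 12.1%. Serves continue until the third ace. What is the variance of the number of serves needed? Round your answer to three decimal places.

Y = total serves until the third success; negative binomial with r=3, p=0.121.
Var(Y) = r(1−p)/p² = 3·0.879 / 0.121² = 180.11065

180.111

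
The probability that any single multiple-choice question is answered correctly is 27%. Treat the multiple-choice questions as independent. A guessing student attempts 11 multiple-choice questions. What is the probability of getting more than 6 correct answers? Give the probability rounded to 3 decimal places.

X ~ Binomial(11, 0.27); P(X ≥ 7) = Σ C(11,k) p^k (1−p)^(11−k) over k:
  k=7: C(11,7)·0.27^7·0.73^4 = 0.00980
  k=8: C(11,8)·0.27^8·0.73^3 = 0.00181
  k=9: C(11,9)·0.27^9·0.73^2 = 0.00022
  k=10: C(11,10)·0.27^10·0.73^1 = 0.00002
  k=11: C(11,11)·0.27^11·0.73^0 = 0.00000
Total = 0.01186

0.012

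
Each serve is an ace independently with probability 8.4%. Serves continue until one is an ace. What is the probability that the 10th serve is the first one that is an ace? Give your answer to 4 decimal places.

0.0381

Geometric (trials to first success), p = 0.084.
P(Y = 10) = (1−p)^9 · p = 0.454 · 0.084 = 0.038136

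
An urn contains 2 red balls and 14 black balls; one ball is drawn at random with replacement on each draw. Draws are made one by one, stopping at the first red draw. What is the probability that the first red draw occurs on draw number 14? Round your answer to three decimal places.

0.022

Geometric (trials to first success), p = 0.125.
P(Y = 14) = (1−p)^13 · p = 0.17624 · 0.125 = 0.02203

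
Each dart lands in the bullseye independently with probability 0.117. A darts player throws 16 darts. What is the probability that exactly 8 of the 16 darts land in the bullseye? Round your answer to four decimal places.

X ~ Binomial(n=16, p=0.117).
P(X=8) = C(16,8) · p^8 · (1−p)^8
= 12870 · 3.5115e-08 · 0.36956 = 0.000167

0.0002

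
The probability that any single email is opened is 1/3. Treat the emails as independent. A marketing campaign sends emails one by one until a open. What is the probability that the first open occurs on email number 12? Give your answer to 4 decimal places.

Geometric (trials to first success), p = 0.333333.
P(Y = 12) = (1−p)^11 · p = 0.011561 · 0.333333 = 0.003854

0.0039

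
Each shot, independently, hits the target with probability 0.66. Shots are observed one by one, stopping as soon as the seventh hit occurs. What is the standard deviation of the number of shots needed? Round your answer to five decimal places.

2.33746

Y = total shots until the seventh success; negative binomial with r=7, p=0.66.
SD(Y) = √[r(1−p)/p²] = √(5.4637282) = 2.3374619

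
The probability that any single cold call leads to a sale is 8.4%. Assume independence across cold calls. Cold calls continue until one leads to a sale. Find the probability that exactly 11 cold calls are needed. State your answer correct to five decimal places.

0.03493

Geometric (trials to first success), p = 0.084.
P(Y = 11) = (1−p)^10 · p = 0.41587 · 0.084 = 0.0349329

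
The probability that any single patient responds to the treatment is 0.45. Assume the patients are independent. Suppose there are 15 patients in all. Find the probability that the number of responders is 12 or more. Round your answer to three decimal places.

0.006

X ~ Binomial(15, 0.45); P(X ≥ 12) = Σ C(15,k) p^k (1−p)^(15−k) over k:
  k=12: C(15,12)·0.45^12·0.55^3 = 0.00522
  k=13: C(15,13)·0.45^13·0.55^2 = 0.00099
  k=14: C(15,14)·0.45^14·0.55^1 = 0.00012
  k=15: C(15,15)·0.45^15·0.55^0 = 0.00001
Total = 0.00633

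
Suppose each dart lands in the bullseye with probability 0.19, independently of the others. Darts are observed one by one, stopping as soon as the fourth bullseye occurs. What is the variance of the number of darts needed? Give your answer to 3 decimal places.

89.751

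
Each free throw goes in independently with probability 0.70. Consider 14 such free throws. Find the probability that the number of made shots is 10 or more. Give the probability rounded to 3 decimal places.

0.584

X ~ Binomial(14, 0.70); P(X ≥ 10) = Σ C(14,k) p^k (1−p)^(14−k) over k:
  k=10: C(14,10)·0.70^10·0.30^4 = 0.22903
  k=11: C(14,11)·0.70^11·0.30^3 = 0.19433
  k=12: C(14,12)·0.70^12·0.30^2 = 0.11336
  k=13: C(14,13)·0.70^13·0.30^1 = 0.04069
  k=14: C(14,14)·0.70^14·0.30^0 = 0.00678
Total = 0.58420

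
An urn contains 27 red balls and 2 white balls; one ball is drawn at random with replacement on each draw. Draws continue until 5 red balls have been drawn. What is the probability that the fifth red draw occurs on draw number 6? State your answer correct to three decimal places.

0.241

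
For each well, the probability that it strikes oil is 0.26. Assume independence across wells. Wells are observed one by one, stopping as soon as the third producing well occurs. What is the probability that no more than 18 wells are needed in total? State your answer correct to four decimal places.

0.8839

Finishing within 18 wells ⇔ at least 3 successes in the first 18. With X ~ Binomial(18, 0.26), P(Y ≤ 18) = 1 − P(X ≤ 2).
  k=0: C(18,0)·0.26^0·0.74^18 = 0.004428
  k=1: C(18,1)·0.26^1·0.74^17 = 0.028002
  k=2: C(18,2)·0.26^2·0.74^16 = 0.083627
1 − 0.116056 = 0.883944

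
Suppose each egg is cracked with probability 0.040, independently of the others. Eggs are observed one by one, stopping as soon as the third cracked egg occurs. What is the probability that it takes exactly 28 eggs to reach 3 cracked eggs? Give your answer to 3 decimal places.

Y = trial on which the third success occurs; negative binomial, r=3, p=0.04.
P(Y=28) = C(27,2) · p^3 · (1−p)^25
= 351 · 6.4e-05 · 0.3604 = 0.00810

0.008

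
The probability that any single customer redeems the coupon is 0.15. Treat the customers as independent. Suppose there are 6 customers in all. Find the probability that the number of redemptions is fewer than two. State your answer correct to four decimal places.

0.7765

X ~ Binomial(6, 0.15); P(X ≤ 1) = Σ C(6,k) p^k (1−p)^(6−k) over k:
  k=0: C(6,0)·0.15^0·0.85^6 = 0.377150
  k=1: C(6,1)·0.15^1·0.85^5 = 0.399335
Total = 0.776484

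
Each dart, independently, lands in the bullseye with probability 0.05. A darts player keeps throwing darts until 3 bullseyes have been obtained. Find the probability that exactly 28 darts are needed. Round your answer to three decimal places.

0.012

Y = trial on which the third success occurs; negative binomial, r=3, p=0.05.
P(Y=28) = C(27,2) · p^3 · (1−p)^25
= 351 · 0.000125 · 0.27739 = 0.01217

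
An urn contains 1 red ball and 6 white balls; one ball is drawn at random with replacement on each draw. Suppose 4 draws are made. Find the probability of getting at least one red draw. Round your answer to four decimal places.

P(at least one) = 1 − P(none) = 1 − (1 − 0.142857)^4
= 1 − 0.539775 = 0.460225

0.4602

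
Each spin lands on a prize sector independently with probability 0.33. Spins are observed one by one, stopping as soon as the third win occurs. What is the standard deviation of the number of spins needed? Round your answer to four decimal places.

Y = total spins until the third success; negative binomial with r=3, p=0.33.
SD(Y) = √[r(1−p)/p²] = √(18.457300) = 4.296196

4.2962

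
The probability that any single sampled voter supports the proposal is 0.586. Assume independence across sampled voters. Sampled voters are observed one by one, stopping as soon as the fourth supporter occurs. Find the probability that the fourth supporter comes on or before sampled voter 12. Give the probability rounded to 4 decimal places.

Finishing within 12 sampled voters ⇔ at least 4 successes in the first 12. With X ~ Binomial(12, 0.586), P(Y ≤ 12) = 1 − P(X ≤ 3).
  k=0: C(12,0)·0.586^0·0.414^12 = 0.000025
  k=1: C(12,1)·0.586^1·0.414^11 = 0.000431
  k=2: C(12,2)·0.586^2·0.414^10 = 0.003352
  k=3: C(12,3)·0.586^3·0.414^9 = 0.015817
1 − 0.019625 = 0.980375

0.9804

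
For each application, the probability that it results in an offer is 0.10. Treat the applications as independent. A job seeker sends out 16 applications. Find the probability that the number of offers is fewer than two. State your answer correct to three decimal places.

X ~ Binomial(16, 0.10); P(X ≤ 1) = Σ C(16,k) p^k (1−p)^(16−k) over k:
  k=0: C(16,0)·0.10^0·0.90^16 = 0.18530
  k=1: C(16,1)·0.10^1·0.90^15 = 0.32943
Total = 0.51473

0.515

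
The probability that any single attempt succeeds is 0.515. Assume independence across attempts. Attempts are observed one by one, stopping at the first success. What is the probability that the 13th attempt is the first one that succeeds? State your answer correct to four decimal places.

Geometric (trials to first success), p = 0.515.
P(Y = 13) = (1−p)^12 · p = 0.0001694 · 0.515 = 0.000087

0.0001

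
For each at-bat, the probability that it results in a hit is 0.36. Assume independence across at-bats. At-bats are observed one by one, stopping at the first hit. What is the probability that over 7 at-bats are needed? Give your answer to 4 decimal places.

0.0440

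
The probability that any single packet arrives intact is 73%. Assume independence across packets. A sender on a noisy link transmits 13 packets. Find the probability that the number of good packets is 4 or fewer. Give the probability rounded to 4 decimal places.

0.0018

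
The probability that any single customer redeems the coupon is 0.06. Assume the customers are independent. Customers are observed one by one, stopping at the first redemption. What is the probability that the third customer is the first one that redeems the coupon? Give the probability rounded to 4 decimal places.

0.0530

Geometric (trials to first success), p = 0.06.
P(Y = 3) = (1−p)^2 · p = 0.8836 · 0.06 = 0.053016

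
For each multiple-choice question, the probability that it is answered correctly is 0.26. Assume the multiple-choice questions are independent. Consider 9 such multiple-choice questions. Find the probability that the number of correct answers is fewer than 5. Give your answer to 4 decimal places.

X ~ Binomial(9, 0.26); P(X ≤ 4) = Σ C(9,k) p^k (1−p)^(9−k) over k:
  k=0: C(9,0)·0.26^0·0.74^9 = 0.066540
  k=1: C(9,1)·0.26^1·0.74^8 = 0.210412
  k=2: C(9,2)·0.26^2·0.74^7 = 0.295714
  k=3: C(9,3)·0.26^3·0.74^6 = 0.242432
  k=4: C(9,4)·0.26^4·0.74^5 = 0.127768
Total = 0.942866

0.9429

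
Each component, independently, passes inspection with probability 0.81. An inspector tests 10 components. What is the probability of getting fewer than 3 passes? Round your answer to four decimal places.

0.0001

X ~ Binomial(10, 0.81); P(X ≤ 2) = Σ C(10,k) p^k (1−p)^(10−k) over k:
  k=0: C(10,0)·0.81^0·0.19^10 = 0.000000
  k=1: C(10,1)·0.81^1·0.19^9 = 0.000003
  k=2: C(10,2)·0.81^2·0.19^8 = 0.000050
Total = 0.000053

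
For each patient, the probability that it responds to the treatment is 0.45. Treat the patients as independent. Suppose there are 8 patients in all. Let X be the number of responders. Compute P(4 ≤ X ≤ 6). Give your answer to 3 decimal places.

0.505

X ~ Binomial(8, 0.45); P(4 ≤ X ≤ 6) = Σ C(8,k) p^k (1−p)^(8−k) over k:
  k=4: C(8,4)·0.45^4·0.55^4 = 0.26266
  k=5: C(8,5)·0.45^5·0.55^3 = 0.17192
  k=6: C(8,6)·0.45^6·0.55^2 = 0.07033
Total = 0.50492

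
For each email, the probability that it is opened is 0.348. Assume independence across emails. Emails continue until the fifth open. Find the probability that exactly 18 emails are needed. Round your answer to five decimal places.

Y = trial on which the fifth success occurs; negative binomial, r=5, p=0.348.
P(Y=18) = C(17,4) · p^5 · (1−p)^13
= 2380 · 0.0051038 · 0.0038479 = 0.0467403

0.04674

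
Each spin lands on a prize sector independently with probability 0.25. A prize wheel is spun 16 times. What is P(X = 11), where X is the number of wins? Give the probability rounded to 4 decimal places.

X ~ Binomial(n=16, p=0.25).
P(X=11) = C(16,11) · p^11 · (1−p)^5
= 4368 · 2.3842e-07 · 0.2373 = 0.000247

0.0002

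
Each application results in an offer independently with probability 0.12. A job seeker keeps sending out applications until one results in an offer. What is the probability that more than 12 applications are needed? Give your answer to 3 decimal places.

0.216

Y = number of applications to the first success; geometric, p = 0.12.
P(Y > 12) = P(first 12 all fail) = (1−p)^12 = 0.21567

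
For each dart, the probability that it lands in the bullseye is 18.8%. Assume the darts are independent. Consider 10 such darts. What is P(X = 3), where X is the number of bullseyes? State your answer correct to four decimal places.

X ~ Binomial(n=10, p=0.188).
P(X=3) = C(10,3) · p^3 · (1−p)^7
= 120 · 0.0066447 · 0.23275 = 0.185587

0.1856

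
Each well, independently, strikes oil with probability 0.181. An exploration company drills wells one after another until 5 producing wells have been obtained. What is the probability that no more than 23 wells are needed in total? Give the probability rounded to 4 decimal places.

Finishing within 23 wells ⇔ at least 5 successes in the first 23. With X ~ Binomial(23, 0.181), P(Y ≤ 23) = 1 − P(X ≤ 4).
  k=0: C(23,0)·0.181^0·0.819^23 = 0.010128
  k=1: C(23,1)·0.181^1·0.819^22 = 0.051482
  k=2: C(23,2)·0.181^2·0.819^21 = 0.125153
  k=3: C(23,3)·0.181^3·0.819^20 = 0.193612
  k=4: C(23,4)·0.181^4·0.819^19 = 0.213942
1 − 0.594317 = 0.405683

0.4057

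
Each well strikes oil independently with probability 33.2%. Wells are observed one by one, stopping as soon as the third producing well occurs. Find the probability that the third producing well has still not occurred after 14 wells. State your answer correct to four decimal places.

0.1072

Needing more than 14 wells ⇔ fewer than 3 successes in the first 14. With X ~ Binomial(14, 0.332), P(Y > 14) = P(X ≤ 2).
  k=0: C(14,0)·0.332^0·0.668^14 = 0.003523
  k=1: C(14,1)·0.332^1·0.668^13 = 0.024511
  k=2: C(14,2)·0.332^2·0.668^12 = 0.079184
P(X ≤ 2) = 0.107217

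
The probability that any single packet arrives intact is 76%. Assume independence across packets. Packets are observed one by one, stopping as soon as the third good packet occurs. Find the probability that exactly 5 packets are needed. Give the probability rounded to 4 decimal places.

0.1517

Y = trial on which the third success occurs; negative binomial, r=3, p=0.76.
P(Y=5) = C(4,2) · p^3 · (1−p)^2
= 6 · 0.43898 · 0.0576 = 0.151710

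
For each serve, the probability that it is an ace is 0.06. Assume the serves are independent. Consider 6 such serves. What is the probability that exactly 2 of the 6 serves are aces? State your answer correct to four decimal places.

X ~ Binomial(n=6, p=0.06).
P(X=2) = C(6,2) · p^2 · (1−p)^4
= 15 · 0.0036 · 0.78075 = 0.042160

0.0422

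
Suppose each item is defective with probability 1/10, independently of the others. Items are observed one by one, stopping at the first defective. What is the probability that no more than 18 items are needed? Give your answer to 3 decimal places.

Y = number of items to the first success; geometric, p = 0.10.
P(Y ≤ 18) = 1 − (1−p)^18 = 1 − 0.15009 = 0.84991

0.850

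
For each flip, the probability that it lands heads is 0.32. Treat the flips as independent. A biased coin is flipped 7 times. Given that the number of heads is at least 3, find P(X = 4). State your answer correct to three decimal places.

0.289

X ~ Binomial(7, 0.32). Want P(X=4 | X≥3) = P(X=4) / P(X≥3).
P(X=4) = C(7,4)·0.32^4·0.68^3 = 0.11540
P(X≥3) = 1 − 0.06723 − 0.22146 − 0.31265 = 0.39865
Ratio = 0.11540 / 0.39865 = 0.28947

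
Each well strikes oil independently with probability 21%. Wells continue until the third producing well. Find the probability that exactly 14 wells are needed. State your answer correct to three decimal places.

0.054

Y = trial on which the third success occurs; negative binomial, r=3, p=0.21.
P(Y=14) = C(13,2) · p^3 · (1−p)^11
= 78 · 0.009261 · 0.074799 = 0.05403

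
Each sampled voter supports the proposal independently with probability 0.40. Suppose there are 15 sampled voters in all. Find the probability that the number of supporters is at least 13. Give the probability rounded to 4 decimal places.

X ~ Binomial(15, 0.40); P(X ≥ 13) = Σ C(15,k) p^k (1−p)^(15−k) over k:
  k=13: C(15,13)·0.40^13·0.60^2 = 0.000254
  k=14: C(15,14)·0.40^14·0.60^1 = 0.000024
  k=15: C(15,15)·0.40^15·0.60^0 = 0.000001
Total = 0.000279

0.0003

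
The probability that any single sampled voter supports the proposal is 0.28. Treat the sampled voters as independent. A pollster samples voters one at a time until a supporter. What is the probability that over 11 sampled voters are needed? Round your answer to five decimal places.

0.02696

Y = number of sampled voters to the first success; geometric, p = 0.28.
P(Y > 11) = P(first 11 all fail) = (1−p)^11 = 0.0269561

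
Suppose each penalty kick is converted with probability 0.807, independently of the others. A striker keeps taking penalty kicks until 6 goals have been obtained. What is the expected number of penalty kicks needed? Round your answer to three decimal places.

Y = total penalty kicks until the sixth success; negative binomial with r=6, p=0.807.
E[Y] = r / p = 6 / 0.807 = 7.43494

7.435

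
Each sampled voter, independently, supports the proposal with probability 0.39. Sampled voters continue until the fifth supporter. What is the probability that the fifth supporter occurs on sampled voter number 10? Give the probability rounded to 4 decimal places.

Y = trial on which the fifth success occurs; negative binomial, r=5, p=0.39.
P(Y=10) = C(9,4) · p^5 · (1−p)^5
= 126 · 0.0090224 · 0.08446 = 0.096016

0.0960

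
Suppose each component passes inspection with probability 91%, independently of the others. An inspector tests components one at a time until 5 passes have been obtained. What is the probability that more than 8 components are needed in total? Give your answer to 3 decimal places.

Needing more than 8 components ⇔ fewer than 5 successes in the first 8. With X ~ Binomial(8, 0.91), P(Y > 8) = P(X ≤ 4).
  k=0: C(8,0)·0.91^0·0.09^8 = 0.00000
  k=1: C(8,1)·0.91^1·0.09^7 = 0.00000
  k=2: C(8,2)·0.91^2·0.09^6 = 0.00001
  k=3: C(8,3)·0.91^3·0.09^5 = 0.00025
  k=4: C(8,4)·0.91^4·0.09^4 = 0.00315
P(X ≤ 4) = 0.00341

0.003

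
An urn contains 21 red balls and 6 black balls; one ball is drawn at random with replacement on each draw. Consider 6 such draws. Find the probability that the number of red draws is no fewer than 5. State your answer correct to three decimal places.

X ~ Binomial(6, 0.777778); P(X ≥ 5) = Σ C(6,k) p^k (1−p)^(6−k) over k:
  k=5: C(6,5)·0.777778^5·0.222222^1 = 0.37950
  k=6: C(6,6)·0.777778^6·0.222222^0 = 0.22138
Total = 0.60088

0.601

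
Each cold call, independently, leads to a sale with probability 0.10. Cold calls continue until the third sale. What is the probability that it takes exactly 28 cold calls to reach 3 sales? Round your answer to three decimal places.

Y = trial on which the third success occurs; negative binomial, r=3, p=0.10.
P(Y=28) = C(27,2) · p^3 · (1−p)^25
= 351 · 0.001 · 0.07179 = 0.02520

0.025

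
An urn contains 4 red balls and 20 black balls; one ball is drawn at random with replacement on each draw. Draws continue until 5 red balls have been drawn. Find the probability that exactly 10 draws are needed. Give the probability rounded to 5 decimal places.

Y = trial on which the fifth success occurs; negative binomial, r=5, p=0.166667.
P(Y=10) = C(9,4) · p^5 · (1−p)^5
= 126 · 0.0001286 · 0.40188 = 0.0065119

0.00651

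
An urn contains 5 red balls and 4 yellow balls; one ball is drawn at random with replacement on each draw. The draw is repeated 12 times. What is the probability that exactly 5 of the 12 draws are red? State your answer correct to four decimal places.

X ~ Binomial(n=12, p=0.555556).
P(X=5) = C(12,5) · p^5 · (1−p)^7
= 792 · 0.052922 · 0.0034255 = 0.143577

0.1436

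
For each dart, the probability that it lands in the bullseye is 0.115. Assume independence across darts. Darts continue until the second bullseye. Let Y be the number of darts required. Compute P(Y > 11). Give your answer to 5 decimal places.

Needing more than 11 darts ⇔ fewer than 2 successes in the first 11. With X ~ Binomial(11, 0.115), P(Y > 11) = P(X ≤ 1).
  k=0: C(11,0)·0.115^0·0.885^11 = 0.2608411
  k=1: C(11,1)·0.115^1·0.885^10 = 0.3728406
P(X ≤ 1) = 0.6336817

0.63368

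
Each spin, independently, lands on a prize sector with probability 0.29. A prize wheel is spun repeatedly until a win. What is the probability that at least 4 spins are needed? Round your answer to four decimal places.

0.3579

Y = number of spins to the first success; geometric, p = 0.29.
P(Y > 3) = P(first 3 all fail) = (1−p)^3 = 0.357911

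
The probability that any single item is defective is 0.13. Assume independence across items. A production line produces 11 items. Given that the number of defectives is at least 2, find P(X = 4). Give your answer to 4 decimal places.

0.0830

X ~ Binomial(11, 0.13). Want P(X=4 | X≥2) = P(X=4) / P(X≥2).
P(X=4) = C(11,4)·0.13^4·0.87^7 = 0.035557
P(X≥2) = 1 − 0.216128 − 0.355245 = 0.428626
Ratio = 0.035557 / 0.428626 = 0.082955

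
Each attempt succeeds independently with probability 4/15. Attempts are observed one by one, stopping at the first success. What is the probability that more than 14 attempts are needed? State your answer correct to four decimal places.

0.0130

Y = number of attempts to the first success; geometric, p = 0.266667.
P(Y > 14) = P(first 14 all fail) = (1−p)^14 = 0.013008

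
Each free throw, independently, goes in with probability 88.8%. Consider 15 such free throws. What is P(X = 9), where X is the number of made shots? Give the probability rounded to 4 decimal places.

X ~ Binomial(n=15, p=0.888).
P(X=9) = C(15,9) · p^9 · (1−p)^6
= 5005 · 0.34333 · 1.9738e-06 = 0.003392

0.0034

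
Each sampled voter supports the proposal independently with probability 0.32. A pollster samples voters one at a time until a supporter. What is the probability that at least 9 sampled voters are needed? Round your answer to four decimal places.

Y = number of sampled voters to the first success; geometric, p = 0.32.
P(Y > 8) = P(first 8 all fail) = (1−p)^8 = 0.045716

0.0457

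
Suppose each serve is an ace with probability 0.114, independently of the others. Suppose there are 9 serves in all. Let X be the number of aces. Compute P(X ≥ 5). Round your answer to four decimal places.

0.0016

X ~ Binomial(9, 0.114); P(X ≥ 5) = Σ C(9,k) p^k (1−p)^(9−k) over k:
  k=5: C(9,5)·0.114^5·0.886^4 = 0.001495
  k=6: C(9,6)·0.114^6·0.886^3 = 0.000128
  k=7: C(9,7)·0.114^7·0.886^2 = 0.000007
  k=8: C(9,8)·0.114^8·0.886^1 = 0.000000
  k=9: C(9,9)·0.114^9·0.886^0 = 0.000000
Total = 0.001630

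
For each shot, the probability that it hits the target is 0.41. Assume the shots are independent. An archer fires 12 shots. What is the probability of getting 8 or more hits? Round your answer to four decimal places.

X ~ Binomial(12, 0.41); P(X ≥ 8) = Σ C(12,k) p^k (1−p)^(12−k) over k:
  k=8: C(12,8)·0.41^8·0.59^4 = 0.047894
  k=9: C(12,9)·0.41^9·0.59^3 = 0.014792
  k=10: C(12,10)·0.41^10·0.59^2 = 0.003084
  k=11: C(12,11)·0.41^11·0.59^1 = 0.000390
  k=12: C(12,12)·0.41^12·0.59^0 = 0.000023
Total = 0.066183

0.0662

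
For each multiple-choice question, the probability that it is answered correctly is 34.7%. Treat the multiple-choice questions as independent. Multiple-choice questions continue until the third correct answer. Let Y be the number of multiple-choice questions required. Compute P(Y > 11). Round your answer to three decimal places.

Needing more than 11 multiple-choice questions ⇔ fewer than 3 successes in the first 11. With X ~ Binomial(11, 0.347), P(Y > 11) = P(X ≤ 2).
  k=0: C(11,0)·0.347^0·0.653^11 = 0.00921
  k=1: C(11,1)·0.347^1·0.653^10 = 0.05381
  k=2: C(11,2)·0.347^2·0.653^9 = 0.14297
P(X ≤ 2) = 0.20598

0.206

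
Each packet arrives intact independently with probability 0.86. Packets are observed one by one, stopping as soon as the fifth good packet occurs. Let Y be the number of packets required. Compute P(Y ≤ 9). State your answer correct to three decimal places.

0.996

Finishing within 9 packets ⇔ at least 5 successes in the first 9. With X ~ Binomial(9, 0.86), P(Y ≤ 9) = 1 − P(X ≤ 4).
  k=0: C(9,0)·0.86^0·0.14^9 = 0.00000
  k=1: C(9,1)·0.86^1·0.14^8 = 0.00000
  k=2: C(9,2)·0.86^2·0.14^7 = 0.00003
  k=3: C(9,3)·0.86^3·0.14^6 = 0.00040
  k=4: C(9,4)·0.86^4·0.14^5 = 0.00371
1 − 0.00414 = 0.99586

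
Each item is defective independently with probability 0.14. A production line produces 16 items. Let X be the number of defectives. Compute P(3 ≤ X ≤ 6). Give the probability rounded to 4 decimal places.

0.3888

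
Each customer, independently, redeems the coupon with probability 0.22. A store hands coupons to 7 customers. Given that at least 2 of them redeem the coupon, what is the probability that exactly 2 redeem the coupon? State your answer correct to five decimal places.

0.61451

X ~ Binomial(7, 0.22). Want P(X=2 | X≥2) = P(X=2) / P(X≥2).
P(X=2) = C(7,2)·0.22^2·0.78^5 = 0.2934524
P(X≥2) = 1 − 0.1756557 − 0.3468074 = 0.4775369
Ratio = 0.2934524 / 0.4775369 = 0.6145125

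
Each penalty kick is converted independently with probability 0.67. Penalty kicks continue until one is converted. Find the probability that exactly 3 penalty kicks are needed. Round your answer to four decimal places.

Geometric (trials to first success), p = 0.67.
P(Y = 3) = (1−p)^2 · p = 0.1089 · 0.67 = 0.072963

0.0730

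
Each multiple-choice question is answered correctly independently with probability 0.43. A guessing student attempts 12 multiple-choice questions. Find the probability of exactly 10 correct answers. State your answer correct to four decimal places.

X ~ Binomial(n=12, p=0.43).
P(X=10) = C(12,10) · p^10 · (1−p)^2
= 66 · 0.00021611 · 0.3249 = 0.004634

0.0046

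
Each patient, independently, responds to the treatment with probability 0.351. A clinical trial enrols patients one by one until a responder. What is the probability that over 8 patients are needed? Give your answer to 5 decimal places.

Y = number of patients to the first success; geometric, p = 0.351.
P(Y > 8) = P(first 8 all fail) = (1−p)^8 = 0.0314744

0.03147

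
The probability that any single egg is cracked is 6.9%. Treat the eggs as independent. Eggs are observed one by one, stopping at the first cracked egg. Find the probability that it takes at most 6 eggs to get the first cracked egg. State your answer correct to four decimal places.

0.3488

Y = number of eggs to the first success; geometric, p = 0.069.
P(Y ≤ 6) = 1 − (1−p)^6 = 1 − 0.651176 = 0.348824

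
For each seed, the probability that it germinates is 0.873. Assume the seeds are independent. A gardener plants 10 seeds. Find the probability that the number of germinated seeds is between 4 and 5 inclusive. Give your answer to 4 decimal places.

0.0047

X ~ Binomial(10, 0.873); P(4 ≤ X ≤ 5) = Σ C(10,k) p^k (1−p)^(10−k) over k:
  k=4: C(10,4)·0.873^4·0.127^6 = 0.000512
  k=5: C(10,5)·0.873^5·0.127^5 = 0.004222
Total = 0.004734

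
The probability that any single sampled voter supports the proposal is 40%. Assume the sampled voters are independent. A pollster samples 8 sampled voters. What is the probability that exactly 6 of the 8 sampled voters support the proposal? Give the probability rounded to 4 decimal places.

X ~ Binomial(n=8, p=0.40).
P(X=6) = C(8,6) · p^6 · (1−p)^2
= 28 · 0.004096 · 0.36 = 0.041288

0.0413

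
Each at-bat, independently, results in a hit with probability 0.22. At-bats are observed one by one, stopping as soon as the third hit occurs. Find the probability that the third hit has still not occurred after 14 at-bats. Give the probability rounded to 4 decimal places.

0.3761

Needing more than 14 at-bats ⇔ fewer than 3 successes in the first 14. With X ~ Binomial(14, 0.22), P(Y > 14) = P(X ≤ 2).
  k=0: C(14,0)·0.22^0·0.78^14 = 0.030855
  k=1: C(14,1)·0.22^1·0.78^13 = 0.121837
  k=2: C(14,2)·0.22^2·0.78^12 = 0.223369
P(X ≤ 2) = 0.376061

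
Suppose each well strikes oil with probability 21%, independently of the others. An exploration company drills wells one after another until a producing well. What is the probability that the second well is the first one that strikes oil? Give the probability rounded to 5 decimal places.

0.16590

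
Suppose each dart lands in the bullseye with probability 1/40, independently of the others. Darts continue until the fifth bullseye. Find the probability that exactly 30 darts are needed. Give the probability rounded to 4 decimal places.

Y = trial on which the fifth success occurs; negative binomial, r=5, p=0.025.
P(Y=30) = C(29,4) · p^5 · (1−p)^25
= 23751 · 9.7656e-09 · 0.53103 = 0.000123

0.0001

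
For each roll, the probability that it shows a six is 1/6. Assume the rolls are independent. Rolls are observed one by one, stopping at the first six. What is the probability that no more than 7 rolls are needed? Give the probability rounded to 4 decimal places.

0.7209

Y = number of rolls to the first success; geometric, p = 0.166667.
P(Y ≤ 7) = 1 − (1−p)^7 = 1 − 0.279082 = 0.720918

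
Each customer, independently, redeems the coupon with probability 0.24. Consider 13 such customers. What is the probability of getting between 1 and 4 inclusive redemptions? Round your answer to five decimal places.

0.79021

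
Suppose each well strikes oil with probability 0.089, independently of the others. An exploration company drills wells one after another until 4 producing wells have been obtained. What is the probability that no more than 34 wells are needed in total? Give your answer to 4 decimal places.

0.3587

Finishing within 34 wells ⇔ at least 4 successes in the first 34. With X ~ Binomial(34, 0.089), P(Y ≤ 34) = 1 − P(X ≤ 3).
  k=0: C(34,0)·0.089^0·0.911^34 = 0.042036
  k=1: C(34,1)·0.089^1·0.911^33 = 0.139629
  k=2: C(34,2)·0.089^2·0.911^32 = 0.225077
  k=3: C(34,3)·0.089^3·0.911^31 = 0.234548
1 − 0.641290 = 0.358710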